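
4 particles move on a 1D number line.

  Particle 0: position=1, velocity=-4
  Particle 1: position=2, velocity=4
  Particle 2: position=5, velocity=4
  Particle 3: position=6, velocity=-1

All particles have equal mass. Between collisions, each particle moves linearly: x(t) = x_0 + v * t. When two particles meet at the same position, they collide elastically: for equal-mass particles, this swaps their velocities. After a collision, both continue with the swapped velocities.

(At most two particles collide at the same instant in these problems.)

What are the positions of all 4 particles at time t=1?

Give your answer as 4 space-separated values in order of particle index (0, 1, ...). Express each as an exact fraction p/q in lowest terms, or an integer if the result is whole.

Collision at t=1/5: particles 2 and 3 swap velocities; positions: p0=1/5 p1=14/5 p2=29/5 p3=29/5; velocities now: v0=-4 v1=4 v2=-1 v3=4
Collision at t=4/5: particles 1 and 2 swap velocities; positions: p0=-11/5 p1=26/5 p2=26/5 p3=41/5; velocities now: v0=-4 v1=-1 v2=4 v3=4
Advance to t=1 (no further collisions before then); velocities: v0=-4 v1=-1 v2=4 v3=4; positions = -3 5 6 9

Answer: -3 5 6 9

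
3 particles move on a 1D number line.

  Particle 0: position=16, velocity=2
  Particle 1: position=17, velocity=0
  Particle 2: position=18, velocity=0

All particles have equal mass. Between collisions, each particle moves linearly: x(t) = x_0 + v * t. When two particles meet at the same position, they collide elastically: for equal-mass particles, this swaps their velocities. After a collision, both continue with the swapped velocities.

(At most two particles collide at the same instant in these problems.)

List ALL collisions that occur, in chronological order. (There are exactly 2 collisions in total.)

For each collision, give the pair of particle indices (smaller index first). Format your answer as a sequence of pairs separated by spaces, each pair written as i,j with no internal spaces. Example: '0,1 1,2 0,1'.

Collision at t=1/2: particles 0 and 1 swap velocities; positions: p0=17 p1=17 p2=18; velocities now: v0=0 v1=2 v2=0
Collision at t=1: particles 1 and 2 swap velocities; positions: p0=17 p1=18 p2=18; velocities now: v0=0 v1=0 v2=2

Answer: 0,1 1,2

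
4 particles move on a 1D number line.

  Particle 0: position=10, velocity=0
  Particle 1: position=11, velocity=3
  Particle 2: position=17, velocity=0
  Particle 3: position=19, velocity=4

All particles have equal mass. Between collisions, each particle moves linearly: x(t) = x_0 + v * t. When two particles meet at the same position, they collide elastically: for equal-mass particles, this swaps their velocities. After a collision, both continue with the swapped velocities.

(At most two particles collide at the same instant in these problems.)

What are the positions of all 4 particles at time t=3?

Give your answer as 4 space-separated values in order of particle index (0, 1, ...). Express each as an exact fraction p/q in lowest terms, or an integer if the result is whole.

Collision at t=2: particles 1 and 2 swap velocities; positions: p0=10 p1=17 p2=17 p3=27; velocities now: v0=0 v1=0 v2=3 v3=4
Advance to t=3 (no further collisions before then); velocities: v0=0 v1=0 v2=3 v3=4; positions = 10 17 20 31

Answer: 10 17 20 31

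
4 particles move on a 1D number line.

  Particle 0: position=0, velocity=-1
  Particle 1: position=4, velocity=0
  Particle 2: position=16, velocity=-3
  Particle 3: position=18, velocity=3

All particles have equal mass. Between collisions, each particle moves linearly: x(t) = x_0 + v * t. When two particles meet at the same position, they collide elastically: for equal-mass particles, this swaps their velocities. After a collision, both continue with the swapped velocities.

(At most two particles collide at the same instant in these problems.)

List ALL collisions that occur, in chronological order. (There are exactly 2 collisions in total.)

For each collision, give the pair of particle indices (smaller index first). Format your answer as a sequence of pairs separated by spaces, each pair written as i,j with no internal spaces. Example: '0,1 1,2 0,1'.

Answer: 1,2 0,1

Derivation:
Collision at t=4: particles 1 and 2 swap velocities; positions: p0=-4 p1=4 p2=4 p3=30; velocities now: v0=-1 v1=-3 v2=0 v3=3
Collision at t=8: particles 0 and 1 swap velocities; positions: p0=-8 p1=-8 p2=4 p3=42; velocities now: v0=-3 v1=-1 v2=0 v3=3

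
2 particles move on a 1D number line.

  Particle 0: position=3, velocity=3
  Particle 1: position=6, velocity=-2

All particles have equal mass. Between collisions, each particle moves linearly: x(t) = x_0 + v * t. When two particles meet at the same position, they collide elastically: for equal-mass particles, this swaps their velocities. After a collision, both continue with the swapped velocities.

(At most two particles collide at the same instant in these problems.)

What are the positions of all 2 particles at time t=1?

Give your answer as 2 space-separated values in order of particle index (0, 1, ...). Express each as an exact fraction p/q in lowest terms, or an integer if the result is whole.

Answer: 4 6

Derivation:
Collision at t=3/5: particles 0 and 1 swap velocities; positions: p0=24/5 p1=24/5; velocities now: v0=-2 v1=3
Advance to t=1 (no further collisions before then); velocities: v0=-2 v1=3; positions = 4 6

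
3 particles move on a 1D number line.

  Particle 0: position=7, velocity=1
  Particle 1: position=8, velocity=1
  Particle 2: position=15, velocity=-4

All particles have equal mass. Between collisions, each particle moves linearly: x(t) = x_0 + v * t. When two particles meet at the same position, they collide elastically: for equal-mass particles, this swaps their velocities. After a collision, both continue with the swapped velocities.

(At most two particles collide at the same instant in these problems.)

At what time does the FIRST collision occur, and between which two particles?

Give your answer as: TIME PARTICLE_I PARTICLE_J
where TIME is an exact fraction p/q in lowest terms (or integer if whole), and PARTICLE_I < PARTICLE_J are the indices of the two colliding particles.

Pair (0,1): pos 7,8 vel 1,1 -> not approaching (rel speed 0 <= 0)
Pair (1,2): pos 8,15 vel 1,-4 -> gap=7, closing at 5/unit, collide at t=7/5
Earliest collision: t=7/5 between 1 and 2

Answer: 7/5 1 2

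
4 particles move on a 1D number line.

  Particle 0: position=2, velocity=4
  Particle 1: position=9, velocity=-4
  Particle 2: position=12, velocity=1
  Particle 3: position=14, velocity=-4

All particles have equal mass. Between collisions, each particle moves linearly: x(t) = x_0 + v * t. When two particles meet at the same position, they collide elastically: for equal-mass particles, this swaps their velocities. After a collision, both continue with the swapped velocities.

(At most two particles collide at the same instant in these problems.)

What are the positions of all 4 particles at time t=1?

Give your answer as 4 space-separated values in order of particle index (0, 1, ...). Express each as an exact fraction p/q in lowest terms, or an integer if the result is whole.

Answer: 5 6 10 13

Derivation:
Collision at t=2/5: particles 2 and 3 swap velocities; positions: p0=18/5 p1=37/5 p2=62/5 p3=62/5; velocities now: v0=4 v1=-4 v2=-4 v3=1
Collision at t=7/8: particles 0 and 1 swap velocities; positions: p0=11/2 p1=11/2 p2=21/2 p3=103/8; velocities now: v0=-4 v1=4 v2=-4 v3=1
Advance to t=1 (no further collisions before then); velocities: v0=-4 v1=4 v2=-4 v3=1; positions = 5 6 10 13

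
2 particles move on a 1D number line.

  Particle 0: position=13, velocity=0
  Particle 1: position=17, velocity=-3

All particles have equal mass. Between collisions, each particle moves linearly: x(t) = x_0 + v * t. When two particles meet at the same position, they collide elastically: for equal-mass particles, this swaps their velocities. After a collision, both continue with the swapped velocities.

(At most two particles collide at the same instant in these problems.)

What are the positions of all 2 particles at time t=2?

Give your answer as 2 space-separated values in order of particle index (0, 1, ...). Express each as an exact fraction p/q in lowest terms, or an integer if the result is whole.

Answer: 11 13

Derivation:
Collision at t=4/3: particles 0 and 1 swap velocities; positions: p0=13 p1=13; velocities now: v0=-3 v1=0
Advance to t=2 (no further collisions before then); velocities: v0=-3 v1=0; positions = 11 13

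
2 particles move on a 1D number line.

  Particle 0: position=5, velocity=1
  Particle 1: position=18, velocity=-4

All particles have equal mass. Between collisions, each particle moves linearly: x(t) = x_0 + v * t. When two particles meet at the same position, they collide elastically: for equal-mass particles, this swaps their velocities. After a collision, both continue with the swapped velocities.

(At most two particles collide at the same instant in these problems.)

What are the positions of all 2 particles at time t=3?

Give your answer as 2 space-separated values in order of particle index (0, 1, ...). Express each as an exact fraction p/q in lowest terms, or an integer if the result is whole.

Answer: 6 8

Derivation:
Collision at t=13/5: particles 0 and 1 swap velocities; positions: p0=38/5 p1=38/5; velocities now: v0=-4 v1=1
Advance to t=3 (no further collisions before then); velocities: v0=-4 v1=1; positions = 6 8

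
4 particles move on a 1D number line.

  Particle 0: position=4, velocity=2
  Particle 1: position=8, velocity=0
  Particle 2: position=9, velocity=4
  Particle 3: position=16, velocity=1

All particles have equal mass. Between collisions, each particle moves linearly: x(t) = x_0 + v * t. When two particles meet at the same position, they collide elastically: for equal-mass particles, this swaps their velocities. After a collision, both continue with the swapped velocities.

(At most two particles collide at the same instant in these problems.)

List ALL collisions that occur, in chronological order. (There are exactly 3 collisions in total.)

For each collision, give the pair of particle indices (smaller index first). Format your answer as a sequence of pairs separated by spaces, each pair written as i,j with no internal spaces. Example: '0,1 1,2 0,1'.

Answer: 0,1 2,3 1,2

Derivation:
Collision at t=2: particles 0 and 1 swap velocities; positions: p0=8 p1=8 p2=17 p3=18; velocities now: v0=0 v1=2 v2=4 v3=1
Collision at t=7/3: particles 2 and 3 swap velocities; positions: p0=8 p1=26/3 p2=55/3 p3=55/3; velocities now: v0=0 v1=2 v2=1 v3=4
Collision at t=12: particles 1 and 2 swap velocities; positions: p0=8 p1=28 p2=28 p3=57; velocities now: v0=0 v1=1 v2=2 v3=4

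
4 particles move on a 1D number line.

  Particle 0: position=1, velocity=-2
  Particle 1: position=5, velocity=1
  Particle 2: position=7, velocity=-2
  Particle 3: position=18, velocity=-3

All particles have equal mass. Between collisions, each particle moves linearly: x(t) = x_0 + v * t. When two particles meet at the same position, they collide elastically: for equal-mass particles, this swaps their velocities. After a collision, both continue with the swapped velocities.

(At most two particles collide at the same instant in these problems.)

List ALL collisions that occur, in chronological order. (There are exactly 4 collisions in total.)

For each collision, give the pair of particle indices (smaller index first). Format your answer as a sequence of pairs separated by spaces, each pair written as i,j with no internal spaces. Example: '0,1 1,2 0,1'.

Collision at t=2/3: particles 1 and 2 swap velocities; positions: p0=-1/3 p1=17/3 p2=17/3 p3=16; velocities now: v0=-2 v1=-2 v2=1 v3=-3
Collision at t=13/4: particles 2 and 3 swap velocities; positions: p0=-11/2 p1=1/2 p2=33/4 p3=33/4; velocities now: v0=-2 v1=-2 v2=-3 v3=1
Collision at t=11: particles 1 and 2 swap velocities; positions: p0=-21 p1=-15 p2=-15 p3=16; velocities now: v0=-2 v1=-3 v2=-2 v3=1
Collision at t=17: particles 0 and 1 swap velocities; positions: p0=-33 p1=-33 p2=-27 p3=22; velocities now: v0=-3 v1=-2 v2=-2 v3=1

Answer: 1,2 2,3 1,2 0,1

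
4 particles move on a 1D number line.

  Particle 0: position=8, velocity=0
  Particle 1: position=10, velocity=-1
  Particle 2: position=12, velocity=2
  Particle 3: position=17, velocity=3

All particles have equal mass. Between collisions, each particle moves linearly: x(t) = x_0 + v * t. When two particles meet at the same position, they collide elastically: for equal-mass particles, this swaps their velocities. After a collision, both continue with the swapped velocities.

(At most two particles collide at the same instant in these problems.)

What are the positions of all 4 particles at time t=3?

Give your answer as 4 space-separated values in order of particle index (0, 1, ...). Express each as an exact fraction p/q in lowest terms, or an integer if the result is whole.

Collision at t=2: particles 0 and 1 swap velocities; positions: p0=8 p1=8 p2=16 p3=23; velocities now: v0=-1 v1=0 v2=2 v3=3
Advance to t=3 (no further collisions before then); velocities: v0=-1 v1=0 v2=2 v3=3; positions = 7 8 18 26

Answer: 7 8 18 26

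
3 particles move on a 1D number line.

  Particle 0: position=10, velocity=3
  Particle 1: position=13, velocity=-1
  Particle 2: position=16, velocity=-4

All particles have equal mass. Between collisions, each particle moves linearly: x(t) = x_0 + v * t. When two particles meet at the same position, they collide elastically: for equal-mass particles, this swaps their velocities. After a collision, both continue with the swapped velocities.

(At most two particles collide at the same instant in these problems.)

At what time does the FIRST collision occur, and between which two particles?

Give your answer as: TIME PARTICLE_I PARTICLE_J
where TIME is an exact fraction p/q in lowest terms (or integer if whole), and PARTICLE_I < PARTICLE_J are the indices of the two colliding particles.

Pair (0,1): pos 10,13 vel 3,-1 -> gap=3, closing at 4/unit, collide at t=3/4
Pair (1,2): pos 13,16 vel -1,-4 -> gap=3, closing at 3/unit, collide at t=1
Earliest collision: t=3/4 between 0 and 1

Answer: 3/4 0 1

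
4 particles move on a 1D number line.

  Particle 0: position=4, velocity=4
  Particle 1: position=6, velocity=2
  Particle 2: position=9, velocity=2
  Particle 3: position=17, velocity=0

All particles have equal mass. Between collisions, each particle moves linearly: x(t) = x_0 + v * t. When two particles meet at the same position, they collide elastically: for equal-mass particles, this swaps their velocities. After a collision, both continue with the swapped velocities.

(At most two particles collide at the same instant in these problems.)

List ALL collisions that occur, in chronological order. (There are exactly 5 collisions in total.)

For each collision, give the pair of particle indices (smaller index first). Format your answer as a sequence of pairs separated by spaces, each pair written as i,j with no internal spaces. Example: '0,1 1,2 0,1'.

Collision at t=1: particles 0 and 1 swap velocities; positions: p0=8 p1=8 p2=11 p3=17; velocities now: v0=2 v1=4 v2=2 v3=0
Collision at t=5/2: particles 1 and 2 swap velocities; positions: p0=11 p1=14 p2=14 p3=17; velocities now: v0=2 v1=2 v2=4 v3=0
Collision at t=13/4: particles 2 and 3 swap velocities; positions: p0=25/2 p1=31/2 p2=17 p3=17; velocities now: v0=2 v1=2 v2=0 v3=4
Collision at t=4: particles 1 and 2 swap velocities; positions: p0=14 p1=17 p2=17 p3=20; velocities now: v0=2 v1=0 v2=2 v3=4
Collision at t=11/2: particles 0 and 1 swap velocities; positions: p0=17 p1=17 p2=20 p3=26; velocities now: v0=0 v1=2 v2=2 v3=4

Answer: 0,1 1,2 2,3 1,2 0,1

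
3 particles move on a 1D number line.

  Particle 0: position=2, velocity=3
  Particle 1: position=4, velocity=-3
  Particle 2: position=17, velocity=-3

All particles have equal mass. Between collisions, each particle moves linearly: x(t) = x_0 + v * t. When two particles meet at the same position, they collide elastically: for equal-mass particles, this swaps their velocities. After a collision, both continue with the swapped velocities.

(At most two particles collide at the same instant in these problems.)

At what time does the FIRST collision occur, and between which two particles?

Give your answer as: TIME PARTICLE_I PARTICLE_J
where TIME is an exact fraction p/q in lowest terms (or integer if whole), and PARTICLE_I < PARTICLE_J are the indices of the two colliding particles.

Answer: 1/3 0 1

Derivation:
Pair (0,1): pos 2,4 vel 3,-3 -> gap=2, closing at 6/unit, collide at t=1/3
Pair (1,2): pos 4,17 vel -3,-3 -> not approaching (rel speed 0 <= 0)
Earliest collision: t=1/3 between 0 and 1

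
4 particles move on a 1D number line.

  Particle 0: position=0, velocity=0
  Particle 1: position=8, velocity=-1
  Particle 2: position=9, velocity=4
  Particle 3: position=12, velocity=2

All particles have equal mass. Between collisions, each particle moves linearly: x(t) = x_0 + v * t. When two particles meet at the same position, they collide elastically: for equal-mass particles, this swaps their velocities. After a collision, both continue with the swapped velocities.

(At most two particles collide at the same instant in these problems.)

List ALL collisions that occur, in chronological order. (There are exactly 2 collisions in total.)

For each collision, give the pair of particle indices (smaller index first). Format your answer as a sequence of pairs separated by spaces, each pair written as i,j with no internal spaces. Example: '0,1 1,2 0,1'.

Collision at t=3/2: particles 2 and 3 swap velocities; positions: p0=0 p1=13/2 p2=15 p3=15; velocities now: v0=0 v1=-1 v2=2 v3=4
Collision at t=8: particles 0 and 1 swap velocities; positions: p0=0 p1=0 p2=28 p3=41; velocities now: v0=-1 v1=0 v2=2 v3=4

Answer: 2,3 0,1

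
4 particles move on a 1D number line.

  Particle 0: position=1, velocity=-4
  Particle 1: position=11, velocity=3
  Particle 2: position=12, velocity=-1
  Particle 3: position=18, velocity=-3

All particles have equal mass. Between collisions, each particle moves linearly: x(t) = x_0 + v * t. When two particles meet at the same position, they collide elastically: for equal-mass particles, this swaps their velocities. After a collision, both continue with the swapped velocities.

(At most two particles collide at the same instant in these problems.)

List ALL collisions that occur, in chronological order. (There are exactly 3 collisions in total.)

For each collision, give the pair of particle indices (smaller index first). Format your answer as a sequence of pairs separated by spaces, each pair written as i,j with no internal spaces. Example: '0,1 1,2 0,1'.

Collision at t=1/4: particles 1 and 2 swap velocities; positions: p0=0 p1=47/4 p2=47/4 p3=69/4; velocities now: v0=-4 v1=-1 v2=3 v3=-3
Collision at t=7/6: particles 2 and 3 swap velocities; positions: p0=-11/3 p1=65/6 p2=29/2 p3=29/2; velocities now: v0=-4 v1=-1 v2=-3 v3=3
Collision at t=3: particles 1 and 2 swap velocities; positions: p0=-11 p1=9 p2=9 p3=20; velocities now: v0=-4 v1=-3 v2=-1 v3=3

Answer: 1,2 2,3 1,2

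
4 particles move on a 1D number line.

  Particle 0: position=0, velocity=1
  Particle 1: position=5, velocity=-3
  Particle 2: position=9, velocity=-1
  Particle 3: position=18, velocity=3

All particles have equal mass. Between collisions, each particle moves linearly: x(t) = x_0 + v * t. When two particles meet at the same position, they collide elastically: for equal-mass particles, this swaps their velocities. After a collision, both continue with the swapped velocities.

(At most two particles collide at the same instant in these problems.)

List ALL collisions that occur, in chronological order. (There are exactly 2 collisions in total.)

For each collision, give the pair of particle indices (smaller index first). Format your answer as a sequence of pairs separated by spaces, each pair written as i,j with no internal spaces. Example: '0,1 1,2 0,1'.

Collision at t=5/4: particles 0 and 1 swap velocities; positions: p0=5/4 p1=5/4 p2=31/4 p3=87/4; velocities now: v0=-3 v1=1 v2=-1 v3=3
Collision at t=9/2: particles 1 and 2 swap velocities; positions: p0=-17/2 p1=9/2 p2=9/2 p3=63/2; velocities now: v0=-3 v1=-1 v2=1 v3=3

Answer: 0,1 1,2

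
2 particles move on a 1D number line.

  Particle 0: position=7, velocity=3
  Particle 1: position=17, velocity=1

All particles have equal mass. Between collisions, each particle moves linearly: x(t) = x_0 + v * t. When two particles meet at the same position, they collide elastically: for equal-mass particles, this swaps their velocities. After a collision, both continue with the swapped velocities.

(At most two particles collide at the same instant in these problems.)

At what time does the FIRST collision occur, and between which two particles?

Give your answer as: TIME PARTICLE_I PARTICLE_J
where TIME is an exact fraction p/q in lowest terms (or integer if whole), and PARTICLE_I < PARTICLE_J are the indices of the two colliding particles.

Answer: 5 0 1

Derivation:
Pair (0,1): pos 7,17 vel 3,1 -> gap=10, closing at 2/unit, collide at t=5
Earliest collision: t=5 between 0 and 1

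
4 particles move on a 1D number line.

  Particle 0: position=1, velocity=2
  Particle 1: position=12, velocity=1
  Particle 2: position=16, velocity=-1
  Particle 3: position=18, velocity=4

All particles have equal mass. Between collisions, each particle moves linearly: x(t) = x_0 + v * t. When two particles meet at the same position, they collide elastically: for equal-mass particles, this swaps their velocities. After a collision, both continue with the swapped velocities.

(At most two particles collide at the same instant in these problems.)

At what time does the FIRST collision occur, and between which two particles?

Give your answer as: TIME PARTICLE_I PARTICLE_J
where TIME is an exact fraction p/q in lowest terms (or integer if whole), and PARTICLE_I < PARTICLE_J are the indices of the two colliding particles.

Pair (0,1): pos 1,12 vel 2,1 -> gap=11, closing at 1/unit, collide at t=11
Pair (1,2): pos 12,16 vel 1,-1 -> gap=4, closing at 2/unit, collide at t=2
Pair (2,3): pos 16,18 vel -1,4 -> not approaching (rel speed -5 <= 0)
Earliest collision: t=2 between 1 and 2

Answer: 2 1 2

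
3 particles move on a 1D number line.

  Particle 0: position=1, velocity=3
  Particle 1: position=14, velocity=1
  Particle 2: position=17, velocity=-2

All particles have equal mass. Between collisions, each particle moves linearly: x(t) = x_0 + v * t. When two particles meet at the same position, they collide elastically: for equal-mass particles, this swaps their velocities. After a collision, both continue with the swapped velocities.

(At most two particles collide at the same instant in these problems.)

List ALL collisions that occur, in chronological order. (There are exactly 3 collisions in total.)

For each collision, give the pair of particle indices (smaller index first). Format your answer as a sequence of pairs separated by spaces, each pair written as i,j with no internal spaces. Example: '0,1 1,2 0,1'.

Collision at t=1: particles 1 and 2 swap velocities; positions: p0=4 p1=15 p2=15; velocities now: v0=3 v1=-2 v2=1
Collision at t=16/5: particles 0 and 1 swap velocities; positions: p0=53/5 p1=53/5 p2=86/5; velocities now: v0=-2 v1=3 v2=1
Collision at t=13/2: particles 1 and 2 swap velocities; positions: p0=4 p1=41/2 p2=41/2; velocities now: v0=-2 v1=1 v2=3

Answer: 1,2 0,1 1,2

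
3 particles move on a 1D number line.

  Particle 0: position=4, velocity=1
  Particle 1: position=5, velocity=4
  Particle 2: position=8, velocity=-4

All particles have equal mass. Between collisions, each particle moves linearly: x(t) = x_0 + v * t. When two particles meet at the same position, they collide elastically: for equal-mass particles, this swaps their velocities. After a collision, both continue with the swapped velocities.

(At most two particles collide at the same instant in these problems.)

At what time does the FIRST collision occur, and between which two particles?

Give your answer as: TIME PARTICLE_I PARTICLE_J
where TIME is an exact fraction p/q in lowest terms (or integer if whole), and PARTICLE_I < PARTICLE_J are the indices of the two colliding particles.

Pair (0,1): pos 4,5 vel 1,4 -> not approaching (rel speed -3 <= 0)
Pair (1,2): pos 5,8 vel 4,-4 -> gap=3, closing at 8/unit, collide at t=3/8
Earliest collision: t=3/8 between 1 and 2

Answer: 3/8 1 2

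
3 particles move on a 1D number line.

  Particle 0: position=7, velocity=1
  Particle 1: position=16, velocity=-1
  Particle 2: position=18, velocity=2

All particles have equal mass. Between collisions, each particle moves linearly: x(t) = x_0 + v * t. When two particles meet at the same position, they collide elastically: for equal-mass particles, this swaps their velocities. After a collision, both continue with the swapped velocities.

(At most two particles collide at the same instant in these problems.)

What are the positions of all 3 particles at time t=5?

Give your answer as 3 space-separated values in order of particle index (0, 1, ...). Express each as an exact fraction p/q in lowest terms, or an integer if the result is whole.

Collision at t=9/2: particles 0 and 1 swap velocities; positions: p0=23/2 p1=23/2 p2=27; velocities now: v0=-1 v1=1 v2=2
Advance to t=5 (no further collisions before then); velocities: v0=-1 v1=1 v2=2; positions = 11 12 28

Answer: 11 12 28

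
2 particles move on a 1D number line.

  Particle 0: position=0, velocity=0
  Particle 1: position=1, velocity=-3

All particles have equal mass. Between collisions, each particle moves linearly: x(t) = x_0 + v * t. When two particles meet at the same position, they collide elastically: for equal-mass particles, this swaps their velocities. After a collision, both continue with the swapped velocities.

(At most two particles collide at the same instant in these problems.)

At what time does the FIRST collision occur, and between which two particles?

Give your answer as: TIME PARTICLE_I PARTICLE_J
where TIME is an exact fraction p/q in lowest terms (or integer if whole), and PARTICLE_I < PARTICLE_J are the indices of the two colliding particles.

Answer: 1/3 0 1

Derivation:
Pair (0,1): pos 0,1 vel 0,-3 -> gap=1, closing at 3/unit, collide at t=1/3
Earliest collision: t=1/3 between 0 and 1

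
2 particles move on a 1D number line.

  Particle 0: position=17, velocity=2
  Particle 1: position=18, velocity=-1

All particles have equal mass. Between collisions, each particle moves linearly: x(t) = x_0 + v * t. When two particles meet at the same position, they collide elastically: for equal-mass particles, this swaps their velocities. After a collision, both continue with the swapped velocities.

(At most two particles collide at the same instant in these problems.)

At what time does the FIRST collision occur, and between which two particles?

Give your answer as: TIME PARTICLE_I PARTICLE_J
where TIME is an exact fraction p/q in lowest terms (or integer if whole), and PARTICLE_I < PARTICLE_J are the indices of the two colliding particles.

Answer: 1/3 0 1

Derivation:
Pair (0,1): pos 17,18 vel 2,-1 -> gap=1, closing at 3/unit, collide at t=1/3
Earliest collision: t=1/3 between 0 and 1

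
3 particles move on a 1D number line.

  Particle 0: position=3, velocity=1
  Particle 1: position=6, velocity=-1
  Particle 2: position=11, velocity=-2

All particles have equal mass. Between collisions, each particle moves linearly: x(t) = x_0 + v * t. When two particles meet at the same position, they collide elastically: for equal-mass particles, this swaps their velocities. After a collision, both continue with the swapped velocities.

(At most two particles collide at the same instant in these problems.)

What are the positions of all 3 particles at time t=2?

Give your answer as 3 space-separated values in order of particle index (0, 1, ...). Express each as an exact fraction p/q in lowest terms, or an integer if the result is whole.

Collision at t=3/2: particles 0 and 1 swap velocities; positions: p0=9/2 p1=9/2 p2=8; velocities now: v0=-1 v1=1 v2=-2
Advance to t=2 (no further collisions before then); velocities: v0=-1 v1=1 v2=-2; positions = 4 5 7

Answer: 4 5 7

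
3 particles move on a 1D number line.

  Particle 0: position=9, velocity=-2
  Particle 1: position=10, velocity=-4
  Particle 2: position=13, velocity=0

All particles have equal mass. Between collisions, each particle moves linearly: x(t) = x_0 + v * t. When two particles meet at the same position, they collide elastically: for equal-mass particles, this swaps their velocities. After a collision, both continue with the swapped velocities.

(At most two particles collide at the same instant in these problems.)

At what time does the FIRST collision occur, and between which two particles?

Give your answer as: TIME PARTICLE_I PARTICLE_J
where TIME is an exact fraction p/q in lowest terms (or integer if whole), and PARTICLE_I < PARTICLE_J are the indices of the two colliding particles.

Pair (0,1): pos 9,10 vel -2,-4 -> gap=1, closing at 2/unit, collide at t=1/2
Pair (1,2): pos 10,13 vel -4,0 -> not approaching (rel speed -4 <= 0)
Earliest collision: t=1/2 between 0 and 1

Answer: 1/2 0 1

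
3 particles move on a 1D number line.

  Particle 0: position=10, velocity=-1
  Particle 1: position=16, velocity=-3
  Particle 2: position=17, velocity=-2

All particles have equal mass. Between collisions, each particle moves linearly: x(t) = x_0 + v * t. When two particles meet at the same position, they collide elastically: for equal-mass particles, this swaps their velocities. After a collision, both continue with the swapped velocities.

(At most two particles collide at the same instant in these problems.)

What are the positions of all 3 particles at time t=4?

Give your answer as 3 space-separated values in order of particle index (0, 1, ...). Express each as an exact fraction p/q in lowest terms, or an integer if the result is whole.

Collision at t=3: particles 0 and 1 swap velocities; positions: p0=7 p1=7 p2=11; velocities now: v0=-3 v1=-1 v2=-2
Advance to t=4 (no further collisions before then); velocities: v0=-3 v1=-1 v2=-2; positions = 4 6 9

Answer: 4 6 9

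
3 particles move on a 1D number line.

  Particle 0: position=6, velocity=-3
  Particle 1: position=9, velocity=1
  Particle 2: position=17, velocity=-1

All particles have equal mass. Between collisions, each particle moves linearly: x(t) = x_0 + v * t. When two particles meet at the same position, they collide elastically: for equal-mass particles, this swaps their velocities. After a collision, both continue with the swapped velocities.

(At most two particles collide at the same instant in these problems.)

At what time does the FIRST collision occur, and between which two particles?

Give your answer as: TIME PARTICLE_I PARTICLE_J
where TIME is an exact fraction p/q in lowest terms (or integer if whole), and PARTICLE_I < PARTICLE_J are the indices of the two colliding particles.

Answer: 4 1 2

Derivation:
Pair (0,1): pos 6,9 vel -3,1 -> not approaching (rel speed -4 <= 0)
Pair (1,2): pos 9,17 vel 1,-1 -> gap=8, closing at 2/unit, collide at t=4
Earliest collision: t=4 between 1 and 2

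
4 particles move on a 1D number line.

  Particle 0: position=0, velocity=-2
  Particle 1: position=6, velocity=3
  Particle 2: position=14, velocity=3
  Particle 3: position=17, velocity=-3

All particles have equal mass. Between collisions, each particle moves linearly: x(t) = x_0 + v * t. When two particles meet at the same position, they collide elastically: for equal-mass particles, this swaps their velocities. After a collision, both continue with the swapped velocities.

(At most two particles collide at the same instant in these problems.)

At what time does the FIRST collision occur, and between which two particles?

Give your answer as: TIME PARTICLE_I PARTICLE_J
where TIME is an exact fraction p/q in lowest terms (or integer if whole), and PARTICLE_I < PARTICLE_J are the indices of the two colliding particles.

Answer: 1/2 2 3

Derivation:
Pair (0,1): pos 0,6 vel -2,3 -> not approaching (rel speed -5 <= 0)
Pair (1,2): pos 6,14 vel 3,3 -> not approaching (rel speed 0 <= 0)
Pair (2,3): pos 14,17 vel 3,-3 -> gap=3, closing at 6/unit, collide at t=1/2
Earliest collision: t=1/2 between 2 and 3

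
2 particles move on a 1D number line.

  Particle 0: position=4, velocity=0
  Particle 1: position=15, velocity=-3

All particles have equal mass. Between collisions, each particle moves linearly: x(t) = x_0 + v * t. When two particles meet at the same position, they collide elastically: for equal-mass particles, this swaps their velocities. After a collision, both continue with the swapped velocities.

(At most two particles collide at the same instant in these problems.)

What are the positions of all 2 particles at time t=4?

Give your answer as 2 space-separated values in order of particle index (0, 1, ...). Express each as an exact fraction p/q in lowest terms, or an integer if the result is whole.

Collision at t=11/3: particles 0 and 1 swap velocities; positions: p0=4 p1=4; velocities now: v0=-3 v1=0
Advance to t=4 (no further collisions before then); velocities: v0=-3 v1=0; positions = 3 4

Answer: 3 4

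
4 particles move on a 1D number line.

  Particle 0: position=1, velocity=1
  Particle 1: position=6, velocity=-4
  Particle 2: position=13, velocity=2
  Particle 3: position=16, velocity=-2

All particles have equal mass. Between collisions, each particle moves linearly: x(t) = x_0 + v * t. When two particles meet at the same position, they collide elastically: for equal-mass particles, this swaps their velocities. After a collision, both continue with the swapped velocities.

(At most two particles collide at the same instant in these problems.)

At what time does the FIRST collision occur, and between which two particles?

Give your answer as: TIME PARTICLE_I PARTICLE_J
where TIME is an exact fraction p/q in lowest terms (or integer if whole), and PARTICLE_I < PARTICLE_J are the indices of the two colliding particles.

Answer: 3/4 2 3

Derivation:
Pair (0,1): pos 1,6 vel 1,-4 -> gap=5, closing at 5/unit, collide at t=1
Pair (1,2): pos 6,13 vel -4,2 -> not approaching (rel speed -6 <= 0)
Pair (2,3): pos 13,16 vel 2,-2 -> gap=3, closing at 4/unit, collide at t=3/4
Earliest collision: t=3/4 between 2 and 3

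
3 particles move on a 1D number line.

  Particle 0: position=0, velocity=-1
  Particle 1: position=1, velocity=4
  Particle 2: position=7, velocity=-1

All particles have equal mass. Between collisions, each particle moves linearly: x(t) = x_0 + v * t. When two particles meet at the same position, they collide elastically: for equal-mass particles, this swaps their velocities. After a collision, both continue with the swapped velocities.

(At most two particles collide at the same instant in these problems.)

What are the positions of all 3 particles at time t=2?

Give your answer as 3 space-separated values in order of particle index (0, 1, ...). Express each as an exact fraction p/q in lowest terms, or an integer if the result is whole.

Answer: -2 5 9

Derivation:
Collision at t=6/5: particles 1 and 2 swap velocities; positions: p0=-6/5 p1=29/5 p2=29/5; velocities now: v0=-1 v1=-1 v2=4
Advance to t=2 (no further collisions before then); velocities: v0=-1 v1=-1 v2=4; positions = -2 5 9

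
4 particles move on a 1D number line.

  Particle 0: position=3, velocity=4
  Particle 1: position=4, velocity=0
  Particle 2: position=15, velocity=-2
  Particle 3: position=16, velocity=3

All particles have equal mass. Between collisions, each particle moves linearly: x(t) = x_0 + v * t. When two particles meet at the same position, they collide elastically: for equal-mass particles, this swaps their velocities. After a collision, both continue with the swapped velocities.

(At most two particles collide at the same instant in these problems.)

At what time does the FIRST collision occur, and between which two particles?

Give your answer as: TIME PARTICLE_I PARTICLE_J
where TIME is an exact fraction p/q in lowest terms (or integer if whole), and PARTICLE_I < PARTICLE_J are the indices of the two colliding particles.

Pair (0,1): pos 3,4 vel 4,0 -> gap=1, closing at 4/unit, collide at t=1/4
Pair (1,2): pos 4,15 vel 0,-2 -> gap=11, closing at 2/unit, collide at t=11/2
Pair (2,3): pos 15,16 vel -2,3 -> not approaching (rel speed -5 <= 0)
Earliest collision: t=1/4 between 0 and 1

Answer: 1/4 0 1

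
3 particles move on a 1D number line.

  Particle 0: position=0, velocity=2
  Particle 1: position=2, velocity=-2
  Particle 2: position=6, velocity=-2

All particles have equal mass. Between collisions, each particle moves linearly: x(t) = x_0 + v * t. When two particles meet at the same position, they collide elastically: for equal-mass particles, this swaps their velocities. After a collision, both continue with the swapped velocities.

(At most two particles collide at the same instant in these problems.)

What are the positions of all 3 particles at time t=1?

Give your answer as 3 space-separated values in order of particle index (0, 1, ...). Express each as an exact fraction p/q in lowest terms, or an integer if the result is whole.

Answer: 0 2 4

Derivation:
Collision at t=1/2: particles 0 and 1 swap velocities; positions: p0=1 p1=1 p2=5; velocities now: v0=-2 v1=2 v2=-2
Advance to t=1 (no further collisions before then); velocities: v0=-2 v1=2 v2=-2; positions = 0 2 4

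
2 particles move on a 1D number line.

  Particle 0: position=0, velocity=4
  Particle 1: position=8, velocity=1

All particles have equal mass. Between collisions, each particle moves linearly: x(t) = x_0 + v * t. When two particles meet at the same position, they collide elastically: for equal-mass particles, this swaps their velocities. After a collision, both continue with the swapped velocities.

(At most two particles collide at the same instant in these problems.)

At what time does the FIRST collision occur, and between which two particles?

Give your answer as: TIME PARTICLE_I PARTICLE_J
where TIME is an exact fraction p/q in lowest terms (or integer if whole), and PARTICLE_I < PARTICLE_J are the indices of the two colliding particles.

Pair (0,1): pos 0,8 vel 4,1 -> gap=8, closing at 3/unit, collide at t=8/3
Earliest collision: t=8/3 between 0 and 1

Answer: 8/3 0 1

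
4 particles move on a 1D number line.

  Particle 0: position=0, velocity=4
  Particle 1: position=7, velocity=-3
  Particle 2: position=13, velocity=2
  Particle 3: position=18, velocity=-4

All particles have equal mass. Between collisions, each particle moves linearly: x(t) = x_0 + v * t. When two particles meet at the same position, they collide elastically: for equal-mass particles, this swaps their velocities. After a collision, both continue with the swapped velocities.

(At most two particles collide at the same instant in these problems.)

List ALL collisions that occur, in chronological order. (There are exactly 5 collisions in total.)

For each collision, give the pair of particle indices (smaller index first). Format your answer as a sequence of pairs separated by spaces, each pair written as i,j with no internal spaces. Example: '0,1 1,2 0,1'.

Answer: 2,3 0,1 1,2 2,3 0,1

Derivation:
Collision at t=5/6: particles 2 and 3 swap velocities; positions: p0=10/3 p1=9/2 p2=44/3 p3=44/3; velocities now: v0=4 v1=-3 v2=-4 v3=2
Collision at t=1: particles 0 and 1 swap velocities; positions: p0=4 p1=4 p2=14 p3=15; velocities now: v0=-3 v1=4 v2=-4 v3=2
Collision at t=9/4: particles 1 and 2 swap velocities; positions: p0=1/4 p1=9 p2=9 p3=35/2; velocities now: v0=-3 v1=-4 v2=4 v3=2
Collision at t=13/2: particles 2 and 3 swap velocities; positions: p0=-25/2 p1=-8 p2=26 p3=26; velocities now: v0=-3 v1=-4 v2=2 v3=4
Collision at t=11: particles 0 and 1 swap velocities; positions: p0=-26 p1=-26 p2=35 p3=44; velocities now: v0=-4 v1=-3 v2=2 v3=4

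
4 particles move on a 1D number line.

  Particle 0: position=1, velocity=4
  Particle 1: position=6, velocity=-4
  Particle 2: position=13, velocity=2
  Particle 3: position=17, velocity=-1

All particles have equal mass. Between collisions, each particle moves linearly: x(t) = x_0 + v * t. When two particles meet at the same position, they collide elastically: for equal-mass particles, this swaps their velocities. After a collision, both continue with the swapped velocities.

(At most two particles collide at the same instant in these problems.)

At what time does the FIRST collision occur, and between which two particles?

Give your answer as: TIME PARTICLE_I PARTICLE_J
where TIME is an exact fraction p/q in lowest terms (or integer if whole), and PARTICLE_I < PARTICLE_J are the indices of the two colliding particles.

Answer: 5/8 0 1

Derivation:
Pair (0,1): pos 1,6 vel 4,-4 -> gap=5, closing at 8/unit, collide at t=5/8
Pair (1,2): pos 6,13 vel -4,2 -> not approaching (rel speed -6 <= 0)
Pair (2,3): pos 13,17 vel 2,-1 -> gap=4, closing at 3/unit, collide at t=4/3
Earliest collision: t=5/8 between 0 and 1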